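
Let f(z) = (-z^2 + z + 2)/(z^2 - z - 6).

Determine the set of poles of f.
{-2, 3}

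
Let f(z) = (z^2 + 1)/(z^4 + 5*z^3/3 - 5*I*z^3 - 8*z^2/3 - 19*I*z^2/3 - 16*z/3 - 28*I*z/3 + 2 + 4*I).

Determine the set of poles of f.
{-1 - I, -1 + 3*I, 3*I, 1/3}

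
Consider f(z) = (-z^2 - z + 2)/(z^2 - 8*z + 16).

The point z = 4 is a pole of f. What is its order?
Factor the denominator:
  z^2 - 8*z + 16 = (z - 4)^2

The numerator P(z) = -z^2 - z + 2 has P(4) = -18 ≠ 0, so no factor of (z - 4) cancels.
Near z = 4 we can therefore write f(z) = g(z)/(z - 4)^2 with g analytic at 4 and g(4) ≠ 0 (g is just the numerator).

Hence z = 4 is a pole of order 2.

Final answer: 2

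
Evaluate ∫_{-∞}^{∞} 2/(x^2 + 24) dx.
Let f(z) = 2/(z^2 + 24). The denominator has no real zeros and deg Q - deg P = 2 ≥ 2, so the integral of f over the upper semicircle |z| = R tends to 0 as R → ∞. Closing the contour in the upper half-plane,
  ∫_{-∞}^{∞} f(x) dx = 2πi · Σ Res(f, z_k)  over the poles with Im z_k > 0.

Zeros of the denominator: z^2 + 24 = 0 gives z = ±2*sqrt(6)*I.
Upper half-plane: z = 2*sqrt(6)*I (simple).

Each pole is a simple zero of Q(z) = z^2 + 24, so Res(f, z₀) = P(z₀)/Q'(z₀) with P(z) = 2, Q'(z) = 2*z:
  Res(f, 2*sqrt(6)*I) = (2)/(4*sqrt(6)*I) = -sqrt(6)*I/12

∫_{-∞}^{∞} f(x) dx = 2πi · (-sqrt(6)*I/12) = sqrt(6)*pi/6

Final answer: sqrt(6)*pi/6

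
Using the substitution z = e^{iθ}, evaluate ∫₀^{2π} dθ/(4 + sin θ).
Call the integral J. The integrand is 2π-periodic and we integrate over a full period, so shifting θ does not change the value (θ → θ + π/2 turns sin θ into cos θ). Hence
  J = ∫₀^{2π} dθ/(4 + cos θ).
Put z = e^{iθ}: then cos θ = (z + 1/z)/2, dθ = dz/(iz), and z runs once counterclockwise around |z| = 1:
  J = ∮_{|z|=1} 1/(4 + (z + 1/z)/2) · dz/(iz) = (2/i) ∮_{|z|=1} dz/(z^2 + 8*z + 1).
The roots of z^2 + 8*z + 1 are z = (-4 ± sqrt(4^2 - 1^2)), with sqrt(15) = sqrt(15); their product is 1, so only z₊ = -4 + sqrt(15) lies inside the unit circle (z₋ = -4 - sqrt(15) lies outside).
z₊ is a simple zero of q(z) = z^2 + 8*z + 1, so Res(1/q, z₊) = 1/q'(z₊) with q'(z) = 2*z + 8; and q'(z₊) = (z₊ - z₋) = 2*sqrt(15).
Therefore J = (2/i) · 2πi · 1/(2*sqrt(15)) = 2*pi/(sqrt(15)) = 2*sqrt(15)*pi/15

Final answer: 2*sqrt(15)*pi/15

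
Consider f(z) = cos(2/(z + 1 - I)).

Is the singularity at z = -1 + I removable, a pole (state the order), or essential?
Let u = z + 1 - I. Then
  cos(2/u) = Σ_{k≥0} (-1)^k (2)^(2k)/((2k)!·u^(2k)) = 1 - 2/u^2 + 2/(3*u^4) + ...
which has infinitely many negative powers of u, so cos(2/(z + 1 - I)) has an essential singularity at z = -1 + I.
So the singularity is essential.

Final answer: essential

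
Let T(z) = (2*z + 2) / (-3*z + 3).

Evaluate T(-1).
Substitute z = -1:
  numerator:   2*(-1) + 2 = 0
  denominator: -3*(-1) + 3 = 6
T(-1) = (0)/(6) = 0

Final answer: 0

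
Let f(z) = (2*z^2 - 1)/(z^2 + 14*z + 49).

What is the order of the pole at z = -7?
Factor the denominator:
  z^2 + 14*z + 49 = (z + 7)^2

The numerator P(z) = 2*z^2 - 1 has P(-7) = 97 ≠ 0, so no factor of (z + 7) cancels.
Near z = -7 we can therefore write f(z) = g(z)/(z + 7)^2 with g analytic at -7 and g(-7) ≠ 0 (g is just the numerator).

Hence z = -7 is a pole of order 2.

Final answer: 2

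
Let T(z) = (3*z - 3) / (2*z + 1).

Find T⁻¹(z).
(-z - 3)/(2*z - 3)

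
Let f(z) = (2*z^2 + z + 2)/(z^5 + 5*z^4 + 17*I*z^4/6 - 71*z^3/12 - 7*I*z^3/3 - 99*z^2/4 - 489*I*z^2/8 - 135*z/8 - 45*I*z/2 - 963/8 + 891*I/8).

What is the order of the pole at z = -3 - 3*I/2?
3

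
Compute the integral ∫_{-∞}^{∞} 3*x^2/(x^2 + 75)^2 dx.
Let f(z) = 3*z^2/(z^2 + 75)^2. The denominator has no real zeros and deg Q - deg P = 2 ≥ 2, so the integral of f over the upper semicircle |z| = R tends to 0 as R → ∞. Closing the contour in the upper half-plane,
  ∫_{-∞}^{∞} f(x) dx = 2πi · Σ Res(f, z_k)  over the poles with Im z_k > 0.

Zeros of the denominator: z^2 + 75 = 0 gives z = ±5*sqrt(3)*I.
Upper half-plane: z = 5*sqrt(3)*I (a pole of order 2).

Write f(z) = g(z)/(z - 5*sqrt(3)*I)^2 with g(z) = 3*z^2/(z + 5*sqrt(3)*I)^2. For a double pole, Res(f, z₀) = g'(z₀):
  g'(z) = 30*sqrt(3)*I*z/(z + 5*sqrt(3)*I)^3
  Res(f, 5*sqrt(3)*I) = g'(5*sqrt(3)*I) = -sqrt(3)*I/20

∫_{-∞}^{∞} f(x) dx = 2πi · (-sqrt(3)*I/20) = sqrt(3)*pi/10

Final answer: sqrt(3)*pi/10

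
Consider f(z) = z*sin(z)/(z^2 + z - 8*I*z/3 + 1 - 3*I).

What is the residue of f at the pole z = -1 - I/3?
Write f(z) = P(z)/Q(z) with P(z) = z*sin(z) and Q(z) = z^2 + z - 8*I*z/3 + 1 - 3*I.
The denominator factors as Q(z) = (z - 3*I)*(z + 1 + I/3), so z = -1 - I/3 is a simple zero of Q and P is analytic there; z = -1 - I/3 is therefore a simple pole and
  Res(f, z₀) = P(z₀)/Q'(z₀).

Q'(z) = 2*z + 1 - 8*I/3, so Q'(-1 - I/3) = -1 - 10*I/3.
P(-1 - I/3) = (1 + I/3)*sin(1 + I/3).

Res(f, -1 - I/3) = ((1 + I/3)*sin(1 + I/3))/(-1 - 10*I/3) = (-19/109 + 27*I/109)*sin(1 + I/3)

Final answer: (-19/109 + 27*I/109)*sin(1 + I/3)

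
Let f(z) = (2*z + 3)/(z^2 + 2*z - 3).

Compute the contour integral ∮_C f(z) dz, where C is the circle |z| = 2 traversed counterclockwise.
By the residue theorem, ∮_C f(z) dz = 2πi · (sum of the residues of f at the poles inside |z| = 2).

The denominator factors as (z + 3)*(z - 1), so the singularities of f are simple poles at z = -3, z = 1.
  |-3|² = 9 > 4 = 2², so this pole is outside the contour.
  |1|² = 1 < 4 = 2², so this pole is inside the contour.

With P(z) = 2*z + 3 and Q(z) = z^2 + 2*z - 3, each pole is simple, so Res(f, z₀) = P(z₀)/Q'(z₀) with Q'(z) = 2*z + 2.
  Res(f, 1) = P(1)/Q'(1) = (5)/(4) = 5/4

∮_C f(z) dz = 2πi · (5/4) = 5*I*pi/2

Final answer: 5*I*pi/2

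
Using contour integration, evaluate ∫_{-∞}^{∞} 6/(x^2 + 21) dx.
Let f(z) = 6/(z^2 + 21). The denominator has no real zeros and deg Q - deg P = 2 ≥ 2, so the integral of f over the upper semicircle |z| = R tends to 0 as R → ∞. Closing the contour in the upper half-plane,
  ∫_{-∞}^{∞} f(x) dx = 2πi · Σ Res(f, z_k)  over the poles with Im z_k > 0.

Zeros of the denominator: z^2 + 21 = 0 gives z = ±sqrt(21)*I.
Upper half-plane: z = sqrt(21)*I (simple).

Each pole is a simple zero of Q(z) = z^2 + 21, so Res(f, z₀) = P(z₀)/Q'(z₀) with P(z) = 6, Q'(z) = 2*z:
  Res(f, sqrt(21)*I) = (6)/(2*sqrt(21)*I) = -sqrt(21)*I/7

∫_{-∞}^{∞} f(x) dx = 2πi · (-sqrt(21)*I/7) = 2*sqrt(21)*pi/7

Final answer: 2*sqrt(21)*pi/7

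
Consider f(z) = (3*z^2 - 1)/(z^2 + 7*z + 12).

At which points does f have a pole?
{-4, -3}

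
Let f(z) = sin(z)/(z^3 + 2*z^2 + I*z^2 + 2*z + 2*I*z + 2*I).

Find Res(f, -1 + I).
(1/5 - I/10)*sin(1 - I)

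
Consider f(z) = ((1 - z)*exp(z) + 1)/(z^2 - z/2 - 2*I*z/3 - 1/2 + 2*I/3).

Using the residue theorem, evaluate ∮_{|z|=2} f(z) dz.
By the residue theorem, ∮_C f(z) dz = 2πi · (sum of the residues of f at the poles inside |z| = 2).

The denominator factors as (z + 1/2 - 2*I/3)*(z - 1), so the singularities of f are simple poles at z = -1/2 + 2*I/3, z = 1.
  |-1/2 + 2*I/3|² = 25/36 < 4 = 2², so this pole is inside the contour.
  |1|² = 1 < 4 = 2², so this pole is inside the contour.

With P(z) = (1 - z)*exp(z) + 1 and Q(z) = z^2 - z/2 - 2*I*z/3 - 1/2 + 2*I/3, each pole is simple, so Res(f, z₀) = P(z₀)/Q'(z₀) with Q'(z) = 2*z - 1/2 - 2*I/3.
  Res(f, -1/2 + 2*I/3) = P(-1/2 + 2*I/3)/Q'(-1/2 + 2*I/3) = (1 + (3/2 - 2*I/3)*exp(-1/2 + 2*I/3))/(-3/2 + 2*I/3) = -54/97 - exp(-1/2 + 2*I/3) - 24*I/97
  Res(f, 1) = P(1)/Q'(1) = (1)/(3/2 - 2*I/3) = 54/97 + 24*I/97

Sum of residues inside C: -exp(-1/2 + 2*I/3)
∮_C f(z) dz = 2πi · (-exp(-1/2 + 2*I/3)) = -2*I*pi*exp(-1/2 + 2*I/3)

Final answer: -2*I*pi*exp(-1/2 + 2*I/3)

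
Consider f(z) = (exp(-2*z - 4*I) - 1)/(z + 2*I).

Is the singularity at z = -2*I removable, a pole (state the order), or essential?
Let u = z + 2*I. The exponent is -2*z - 4*I = -2u, so
  f = (e^(-2u) - 1)/u = ((-2u) + (-2u)^2/2 + (-2u)^3/6 + ...)/u = -2 + (2)*u + (-4/3)*u^2 + ...
The Laurent expansion about u = 0 has no negative powers; equivalently lim_{z→-2*I} f(z) = -2 exists and is finite.
So the singularity is removable.

Final answer: removable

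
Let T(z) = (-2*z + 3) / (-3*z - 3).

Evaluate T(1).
Substitute z = 1:
  numerator:   -2*(1) + 3 = 1
  denominator: -3*(1) - 3 = -6
T(1) = (1)/(-6) = -1/6

Final answer: -1/6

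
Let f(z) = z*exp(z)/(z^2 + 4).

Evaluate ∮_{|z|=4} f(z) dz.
By the residue theorem, ∮_C f(z) dz = 2πi · (sum of the residues of f at the poles inside |z| = 4).

The denominator factors as (z + 2*I)*(z - 2*I), so the singularities of f are simple poles at z = -2*I, z = 2*I.
  |-2*I|² = 4 < 16 = 4², so this pole is inside the contour.
  |2*I|² = 4 < 16 = 4², so this pole is inside the contour.

With P(z) = z*exp(z) and Q(z) = z^2 + 4, each pole is simple, so Res(f, z₀) = P(z₀)/Q'(z₀) with Q'(z) = 2*z.
  Res(f, -2*I) = P(-2*I)/Q'(-2*I) = (-2*I*exp(-2*I))/(-4*I) = exp(-2*I)/2
  Res(f, 2*I) = P(2*I)/Q'(2*I) = (2*I*exp(2*I))/(4*I) = exp(2*I)/2

Sum of residues inside C: exp(-2*I)/2 + exp(2*I)/2
∮_C f(z) dz = 2πi · (exp(-2*I)/2 + exp(2*I)/2) = I*pi*exp(2*I) + I*pi*exp(-2*I)

Final answer: I*pi*exp(2*I) + I*pi*exp(-2*I)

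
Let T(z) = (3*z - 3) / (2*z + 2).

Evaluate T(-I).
Substitute z = -I:
  numerator:   3*(-I) - 3 = -3 - 3*I
  denominator: 2*(-I) + 2 = 2 - 2*I
T(-I) = (-3 - 3*I)/(2 - 2*I); multiplying numerator and denominator by the conjugate 2 + 2*I gives (-12*I)/8 = -3*I/2

Final answer: -3*I/2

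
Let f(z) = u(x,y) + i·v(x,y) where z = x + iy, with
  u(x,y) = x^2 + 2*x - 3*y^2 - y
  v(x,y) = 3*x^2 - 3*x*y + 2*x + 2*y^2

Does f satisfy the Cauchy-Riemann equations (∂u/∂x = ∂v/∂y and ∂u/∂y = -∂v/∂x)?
∂u/∂x = 2*x + 2
∂v/∂y = -3*x + 4*y
∂u/∂y = -6*y - 1
∂v/∂x = 6*x - 3*y + 2
∂u/∂x ≠ ∂v/∂y and ∂u/∂y ≠ -∂v/∂x; the Cauchy-Riemann equations are not satisfied, so f is not analytic.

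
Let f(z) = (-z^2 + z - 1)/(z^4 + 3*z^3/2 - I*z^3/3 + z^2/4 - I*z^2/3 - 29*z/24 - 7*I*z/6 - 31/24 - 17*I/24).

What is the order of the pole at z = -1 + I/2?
2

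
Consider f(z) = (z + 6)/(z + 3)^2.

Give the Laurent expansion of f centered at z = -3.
Put w = z - (-3), i.e. z = w - 3. The denominator is w^2, so it suffices to rewrite the numerator in powers of w.

P(z) = z + 6
P(w - 3) = 3 + w

Dividing each term by w^2:
  f = 3/w^2 + 1/w

Substituting back w = z + 3:
  f(z) = 3/(z + 3)^2 + 1/(z + 3)

The series is finite because the numerator is a polynomial; the negative powers form the principal part, and the coefficient of 1/(z + 3) gives Res(f, -3) = 1.

Final answer: 3/(z + 3)^2 + 1/(z + 3)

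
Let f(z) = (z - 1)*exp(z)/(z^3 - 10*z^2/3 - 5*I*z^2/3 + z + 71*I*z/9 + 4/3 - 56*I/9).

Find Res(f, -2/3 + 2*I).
Write f(z) = P(z)/Q(z) with P(z) = (z - 1)*exp(z) and Q(z) = z^3 - 10*z^2/3 - 5*I*z^2/3 + z + 71*I*z/9 + 4/3 - 56*I/9.
The denominator factors as Q(z) = (z + 2/3 - 2*I)*(z - 3 + I/3)*(z - 1), so z = -2/3 + 2*I is a simple zero of Q and P is analytic there; z = -2/3 + 2*I is therefore a simple pole and
  Res(f, z₀) = P(z₀)/Q'(z₀).

Q'(z) = 3*z^2 - 20*z/3 - 10*I*z/3 + 1 + 71*I/9, so Q'(-2/3 + 2*I) = 13/9 - 101*I/9.
P(-2/3 + 2*I) = (-5/3 + 2*I)*exp(-2/3 + 2*I).

Res(f, -2/3 + 2*I) = ((-5/3 + 2*I)*exp(-2/3 + 2*I))/(13/9 - 101*I/9) = (-33/170 - 21*I/170)*exp(-2/3 + 2*I)

Final answer: (-33/170 - 21*I/170)*exp(-2/3 + 2*I)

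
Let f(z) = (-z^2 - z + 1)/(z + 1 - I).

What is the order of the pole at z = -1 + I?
1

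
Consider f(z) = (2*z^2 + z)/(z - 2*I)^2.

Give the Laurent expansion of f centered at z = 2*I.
(-8 + 2*I)/(z - 2*I)^2 + (1 + 8*I)/(z - 2*I) + 2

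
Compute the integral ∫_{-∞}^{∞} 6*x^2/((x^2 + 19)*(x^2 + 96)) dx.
Let f(z) = 6*z^2/((z^2 + 19)*(z^2 + 96)). The denominator has no real zeros and deg Q - deg P = 2 ≥ 2, so the integral of f over the upper semicircle |z| = R tends to 0 as R → ∞. Closing the contour in the upper half-plane,
  ∫_{-∞}^{∞} f(x) dx = 2πi · Σ Res(f, z_k)  over the poles with Im z_k > 0.

Zeros of the denominator: z^2 + 19 = 0 gives z = ±sqrt(19)*I; z^2 + 96 = 0 gives z = ±4*sqrt(6)*I.
Upper half-plane: z = sqrt(19)*I, z = 4*sqrt(6)*I (simple).

Each pole is a simple zero of Q(z) = z^4 + 115*z^2 + 1824, so Res(f, z₀) = P(z₀)/Q'(z₀) with P(z) = 6*z^2, Q'(z) = 4*z^3 + 230*z:
  Res(f, sqrt(19)*I) = (-114)/(154*sqrt(19)*I) = 3*sqrt(19)*I/77
  Res(f, 4*sqrt(6)*I) = (-576)/(-616*sqrt(6)*I) = -12*sqrt(6)*I/77

Sum of residues: 3*I*(-4*sqrt(6) + sqrt(19))/77
∫_{-∞}^{∞} f(x) dx = 2πi · (3*I*(-4*sqrt(6) + sqrt(19))/77) = 6*pi*(-sqrt(19) + 4*sqrt(6))/77

Final answer: 6*pi*(-sqrt(19) + 4*sqrt(6))/77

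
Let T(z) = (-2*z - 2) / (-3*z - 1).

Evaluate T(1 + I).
22/25 - 4*I/25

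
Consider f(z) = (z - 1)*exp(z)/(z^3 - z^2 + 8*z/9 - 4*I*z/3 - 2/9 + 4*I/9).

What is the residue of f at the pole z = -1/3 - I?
(-24/169 + 189*I/338)*exp(-1/3 - I)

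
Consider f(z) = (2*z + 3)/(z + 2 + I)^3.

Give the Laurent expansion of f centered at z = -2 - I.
Put w = z - (-2 - I), i.e. z = w - 2 - I. The denominator is w^3, so it suffices to rewrite the numerator in powers of w.

P(z) = 2*z + 3
P(w - 2 - I) = -1 - 2*I + 2*w

Dividing each term by w^3:
  f = (-1 - 2*I)/w^3 + 2/w^2

Substituting back w = z + 2 + I:
  f(z) = (-1 - 2*I)/(z + 2 + I)^3 + 2/(z + 2 + I)^2

The series is finite because the numerator is a polynomial; the negative powers form the principal part.

Final answer: (-1 - 2*I)/(z + 2 + I)^3 + 2/(z + 2 + I)^2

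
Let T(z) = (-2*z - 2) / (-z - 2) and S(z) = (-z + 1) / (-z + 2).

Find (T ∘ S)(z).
(T ∘ S)(z) = T(S(z)) = ((-2)*S(z) + (-2))/((-1)*S(z) + (-2)). Multiply numerator and denominator by -z + 2:
  numerator:   (-2)*(-z + 1) + (-2)*(-z + 2) = 4*z - 6
  denominator: (-1)*(-z + 1) + (-2)*(-z + 2) = 3*z - 5
(T ∘ S)(z) = (4*z - 6)/(3*z - 5)

Final answer: (4*z - 6)/(3*z - 5)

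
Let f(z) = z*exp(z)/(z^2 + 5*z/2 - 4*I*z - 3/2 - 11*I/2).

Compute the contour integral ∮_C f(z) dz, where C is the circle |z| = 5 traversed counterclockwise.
By the residue theorem, ∮_C f(z) dz = 2πi · (sum of the residues of f at the poles inside |z| = 5).

The denominator factors as (z + 3/2 - I)*(z + 1 - 3*I), so the singularities of f are simple poles at z = -3/2 + I, z = -1 + 3*I.
  |-3/2 + I|² = 13/4 < 25 = 5², so this pole is inside the contour.
  |-1 + 3*I|² = 10 < 25 = 5², so this pole is inside the contour.

With P(z) = z*exp(z) and Q(z) = z^2 + 5*z/2 - 4*I*z - 3/2 - 11*I/2, each pole is simple, so Res(f, z₀) = P(z₀)/Q'(z₀) with Q'(z) = 2*z + 5/2 - 4*I.
  Res(f, -3/2 + I) = P(-3/2 + I)/Q'(-3/2 + I) = ((-3/2 + I)*exp(-3/2 + I))/(-1/2 - 2*I) = (-5/17 - 14*I/17)*exp(-3/2 + I)
  Res(f, -1 + 3*I) = P(-1 + 3*I)/Q'(-1 + 3*I) = ((-1 + 3*I)*exp(-1 + 3*I))/(1/2 + 2*I) = (22/17 + 14*I/17)*exp(-1 + 3*I)

Sum of residues inside C: (22/17 + 14*I/17)*exp(-1 + 3*I) + (-5/17 - 14*I/17)*exp(-3/2 + I)
∮_C f(z) dz = 2πi · ((22/17 + 14*I/17)*exp(-1 + 3*I) + (-5/17 - 14*I/17)*exp(-3/2 + I)) = pi*(-28/17 + 44*I/17)*exp(-1 + 3*I) + pi*(28/17 - 10*I/17)*exp(-3/2 + I)

Final answer: pi*(-28/17 + 44*I/17)*exp(-1 + 3*I) + pi*(28/17 - 10*I/17)*exp(-3/2 + I)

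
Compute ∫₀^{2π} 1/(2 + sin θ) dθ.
Call the integral J. The integrand is 2π-periodic and we integrate over a full period, so shifting θ does not change the value (θ → θ + π/2 turns sin θ into cos θ). Hence
  J = ∫₀^{2π} dθ/(2 + cos θ).
Put z = e^{iθ}: then cos θ = (z + 1/z)/2, dθ = dz/(iz), and z runs once counterclockwise around |z| = 1:
  J = ∮_{|z|=1} 1/(2 + (z + 1/z)/2) · dz/(iz) = (2/i) ∮_{|z|=1} dz/(z^2 + 4*z + 1).
The roots of z^2 + 4*z + 1 are z = (-2 ± sqrt(2^2 - 1^2)), with sqrt(3) = sqrt(3); their product is 1, so only z₊ = -2 + sqrt(3) lies inside the unit circle (z₋ = -2 - sqrt(3) lies outside).
z₊ is a simple zero of q(z) = z^2 + 4*z + 1, so Res(1/q, z₊) = 1/q'(z₊) with q'(z) = 2*z + 4; and q'(z₊) = (z₊ - z₋) = 2*sqrt(3).
Therefore J = (2/i) · 2πi · 1/(2*sqrt(3)) = 2*pi/(sqrt(3)) = 2*sqrt(3)*pi/3

Final answer: 2*sqrt(3)*pi/3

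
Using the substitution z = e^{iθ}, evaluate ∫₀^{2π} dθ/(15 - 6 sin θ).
Call the integral J. The integrand is 2π-periodic and we integrate over a full period, so shifting θ does not change the value (θ → θ + π/2 turns sin θ into cos θ; θ → θ + π flips the sign of the trig term). Hence
  J = ∫₀^{2π} dθ/(15 + 6 cos θ).
Put z = e^{iθ}: then cos θ = (z + 1/z)/2, dθ = dz/(iz), and z runs once counterclockwise around |z| = 1:
  J = ∮_{|z|=1} 1/(15 + 6*(z + 1/z)/2) · dz/(iz) = (2/i) ∮_{|z|=1} dz/(6*z^2 + 30*z + 6).
The roots of 6*z^2 + 30*z + 6 are z = (-15 ± sqrt(15^2 - 6^2))/6, with sqrt(189) = 3*sqrt(21); their product is 1, so only z₊ = -5/2 + sqrt(21)/2 lies inside the unit circle (z₋ = -5/2 - sqrt(21)/2 lies outside).
z₊ is a simple zero of q(z) = 6*z^2 + 30*z + 6, so Res(1/q, z₊) = 1/q'(z₊) with q'(z) = 12*z + 30; and q'(z₊) = 6*(z₊ - z₋) = 6*sqrt(21).
Therefore J = (2/i) · 2πi · 1/(6*sqrt(21)) = 2*pi/(3*sqrt(21)) = 2*sqrt(21)*pi/63

Final answer: 2*sqrt(21)*pi/63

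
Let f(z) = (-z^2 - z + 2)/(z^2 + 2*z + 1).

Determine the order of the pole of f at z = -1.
Factor the denominator:
  z^2 + 2*z + 1 = (z + 1)^2

The numerator P(z) = -z^2 - z + 2 has P(-1) = 2 ≠ 0, so no factor of (z + 1) cancels.
Near z = -1 we can therefore write f(z) = g(z)/(z + 1)^2 with g analytic at -1 and g(-1) ≠ 0 (g is just the numerator).

Hence z = -1 is a pole of order 2.

Final answer: 2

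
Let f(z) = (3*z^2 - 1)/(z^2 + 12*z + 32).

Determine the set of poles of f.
The singularities of f are the zeros of the denominator. Factoring,
  z^2 + 12*z + 32 = (z + 4)*(z + 8)
so the candidates are z = -4, z = -8.

Check the numerator P(z) = 3*z^2 - 1 at each one:
  P(-4) = 47 ≠ 0, so z = -4 is a (simple) pole.
  P(-8) = 191 ≠ 0, so z = -8 is a (simple) pole.

Poles of f: {-8, -4}

Final answer: {-8, -4}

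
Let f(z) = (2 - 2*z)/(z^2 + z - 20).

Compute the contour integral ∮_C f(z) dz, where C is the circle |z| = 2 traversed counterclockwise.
By the residue theorem, ∮_C f(z) dz = 2πi · (sum of the residues of f at the poles inside |z| = 2).

The denominator factors as (z + 5)*(z - 4), so the singularities of f are simple poles at z = -5, z = 4.
  |-5|² = 25 > 4 = 2², so this pole is outside the contour.
  |4|² = 16 > 4 = 2², so this pole is outside the contour.

No pole lies inside the contour, so f is analytic on and inside C and the integral is 0 (Cauchy's theorem).

Final answer: 0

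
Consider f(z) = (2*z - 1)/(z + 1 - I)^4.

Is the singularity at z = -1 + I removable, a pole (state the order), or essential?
Write f(z) = g(z)/(z + 1 - I)^4 with g(z) = 2*z - 1.
g is entire and g(-1 + I) = -3 + 2*I ≠ 0, so no factor of (z + 1 - I) cancels: the Laurent expansion of f about z = -1 + I starts at the power -4, i.e. lim_{z→z₀} (z - z₀)^4 f(z) = -3 + 2*I is finite and nonzero.
So z = -1 + I is a pole of order 4.

Final answer: pole of order 4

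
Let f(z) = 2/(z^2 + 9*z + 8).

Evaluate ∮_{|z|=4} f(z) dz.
By the residue theorem, ∮_C f(z) dz = 2πi · (sum of the residues of f at the poles inside |z| = 4).

The denominator factors as (z + 1)*(z + 8), so the singularities of f are simple poles at z = -1, z = -8.
  |-1|² = 1 < 16 = 4², so this pole is inside the contour.
  |-8|² = 64 > 16 = 4², so this pole is outside the contour.

With P(z) = 2 and Q(z) = z^2 + 9*z + 8, each pole is simple, so Res(f, z₀) = P(z₀)/Q'(z₀) with Q'(z) = 2*z + 9.
  Res(f, -1) = P(-1)/Q'(-1) = (2)/(7) = 2/7

∮_C f(z) dz = 2πi · (2/7) = 4*I*pi/7

Final answer: 4*I*pi/7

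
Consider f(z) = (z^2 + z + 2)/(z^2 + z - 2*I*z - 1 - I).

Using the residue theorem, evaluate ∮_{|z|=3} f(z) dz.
By the residue theorem, ∮_C f(z) dz = 2πi · (sum of the residues of f at the poles inside |z| = 3).

The denominator factors as (z - I)*(z + 1 - I), so the singularities of f are simple poles at z = I, z = -1 + I.
  |I|² = 1 < 9 = 3², so this pole is inside the contour.
  |-1 + I|² = 2 < 9 = 3², so this pole is inside the contour.

With P(z) = z^2 + z + 2 and Q(z) = z^2 + z - 2*I*z - 1 - I, each pole is simple, so Res(f, z₀) = P(z₀)/Q'(z₀) with Q'(z) = 2*z + 1 - 2*I.
  Res(f, I) = P(I)/Q'(I) = (1 + I)/(1) = 1 + I
  Res(f, -1 + I) = P(-1 + I)/Q'(-1 + I) = (1 - I)/(-1) = -1 + I

Sum of residues inside C: 2*I
∮_C f(z) dz = 2πi · (2*I) = -4*pi

Final answer: -4*pi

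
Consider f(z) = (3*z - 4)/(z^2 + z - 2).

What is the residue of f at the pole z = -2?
10/3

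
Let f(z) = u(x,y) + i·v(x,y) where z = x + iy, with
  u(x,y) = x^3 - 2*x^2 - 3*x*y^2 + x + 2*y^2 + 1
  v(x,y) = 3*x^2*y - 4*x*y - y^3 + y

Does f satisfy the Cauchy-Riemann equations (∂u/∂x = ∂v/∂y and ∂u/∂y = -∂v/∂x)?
∂u/∂x = 3*x^2 - 4*x - 3*y^2 + 1
∂v/∂y = 3*x^2 - 4*x - 3*y^2 + 1
∂u/∂y = -6*x*y + 4*y
∂v/∂x = 6*x*y - 4*y
∂u/∂x = ∂v/∂y and ∂u/∂y = -∂v/∂x hold identically; f is analytic.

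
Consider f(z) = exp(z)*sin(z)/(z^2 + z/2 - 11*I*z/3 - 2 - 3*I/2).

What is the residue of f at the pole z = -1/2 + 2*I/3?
Write f(z) = P(z)/Q(z) with P(z) = exp(z)*sin(z) and Q(z) = z^2 + z/2 - 11*I*z/3 - 2 - 3*I/2.
The denominator factors as Q(z) = (z - 3*I)*(z + 1/2 - 2*I/3), so z = -1/2 + 2*I/3 is a simple zero of Q and P is analytic there; z = -1/2 + 2*I/3 is therefore a simple pole and
  Res(f, z₀) = P(z₀)/Q'(z₀).

Q'(z) = 2*z + 1/2 - 11*I/3, so Q'(-1/2 + 2*I/3) = -1/2 - 7*I/3.
P(-1/2 + 2*I/3) = -exp(-1/2 + 2*I/3)*sin(1/2 - 2*I/3).

Res(f, -1/2 + 2*I/3) = (-exp(-1/2 + 2*I/3)*sin(1/2 - 2*I/3))/(-1/2 - 7*I/3) = (18/205 - 84*I/205)*exp(-1/2 + 2*I/3)*sin(1/2 - 2*I/3)

Final answer: (18/205 - 84*I/205)*exp(-1/2 + 2*I/3)*sin(1/2 - 2*I/3)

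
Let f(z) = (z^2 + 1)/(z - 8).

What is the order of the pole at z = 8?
Factor the denominator:
  z - 8 = (z - 8)

The numerator P(z) = z^2 + 1 has P(8) = 65 ≠ 0, so no factor of (z - 8) cancels.
Near z = 8 we can therefore write f(z) = g(z)/(z - 8) with g analytic at 8 and g(8) ≠ 0 (g is just the numerator).

Hence z = 8 is a pole of order 1.

Final answer: 1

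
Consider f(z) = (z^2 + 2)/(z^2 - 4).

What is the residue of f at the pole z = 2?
3/2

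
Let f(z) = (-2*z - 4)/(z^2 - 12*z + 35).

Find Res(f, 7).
Write f(z) = P(z)/Q(z) with P(z) = -2*z - 4 and Q(z) = z^2 - 12*z + 35.
The denominator factors as Q(z) = (z - 5)*(z - 7), so z = 7 is a simple zero of Q and P is analytic there; z = 7 is therefore a simple pole and
  Res(f, z₀) = P(z₀)/Q'(z₀).

Q'(z) = 2*z - 12, so Q'(7) = 2.
P(7) = -18.

Res(f, 7) = (-18)/(2) = -9

Final answer: -9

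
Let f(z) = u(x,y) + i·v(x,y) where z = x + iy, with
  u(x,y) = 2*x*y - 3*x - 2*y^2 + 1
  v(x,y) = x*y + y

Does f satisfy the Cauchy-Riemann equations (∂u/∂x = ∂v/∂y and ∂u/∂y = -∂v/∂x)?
∂u/∂x = 2*y - 3
∂v/∂y = x + 1
∂u/∂y = 2*x - 4*y
∂v/∂x = y
∂u/∂x ≠ ∂v/∂y and ∂u/∂y ≠ -∂v/∂x; the Cauchy-Riemann equations are not satisfied, so f is not analytic.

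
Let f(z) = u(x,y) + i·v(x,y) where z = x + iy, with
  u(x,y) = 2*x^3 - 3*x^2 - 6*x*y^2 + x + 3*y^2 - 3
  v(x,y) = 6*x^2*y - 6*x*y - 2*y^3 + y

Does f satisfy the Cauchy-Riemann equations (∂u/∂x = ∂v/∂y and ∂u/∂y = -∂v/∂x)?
∂u/∂x = 6*x^2 - 6*x - 6*y^2 + 1
∂v/∂y = 6*x^2 - 6*x - 6*y^2 + 1
∂u/∂y = -12*x*y + 6*y
∂v/∂x = 12*x*y - 6*y
∂u/∂x = ∂v/∂y and ∂u/∂y = -∂v/∂x hold identically; f is analytic.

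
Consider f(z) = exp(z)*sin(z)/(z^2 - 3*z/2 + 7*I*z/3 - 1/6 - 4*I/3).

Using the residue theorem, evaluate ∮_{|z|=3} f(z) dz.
pi*(120/109 - 36*I/109)*exp(1/2 - I/3)*sin(1/2 - I/3) + pi*(-120/109 + 36*I/109)*exp(1 - 2*I)*sin(1 - 2*I)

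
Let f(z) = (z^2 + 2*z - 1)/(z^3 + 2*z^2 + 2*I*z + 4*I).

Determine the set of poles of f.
The singularities of f are the zeros of the denominator. Factoring,
  z^3 + 2*z^2 + 2*I*z + 4*I = (z + 2)*(z + 1 - I)*(z - 1 + I)
so the candidates are z = -2, z = -1 + I, z = 1 - I.

Check the numerator P(z) = z^2 + 2*z - 1 at each one:
  P(-2) = -1 ≠ 0, so z = -2 is a (simple) pole.
  P(-1 + I) = -3 ≠ 0, so z = -1 + I is a (simple) pole.
  P(1 - I) = 1 - 4*I ≠ 0, so z = 1 - I is a (simple) pole.

Poles of f: {-2, -1 + I, 1 - I}

Final answer: {-2, -1 + I, 1 - I}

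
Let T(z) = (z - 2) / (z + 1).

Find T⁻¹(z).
Set w = T(z) = (z - 2) / (z + 1) and solve for z:
  w*(z + 1) = z - 2
  w + z*(w - 1) + 2 = 0
  z*(w - 1) = -w - 2
  z = (w + 2)/(1 - w)
Renaming the variable, T⁻¹(z) = (z + 2)/(-z + 1) = (-z - 2)/(z - 1).
(Check: ad - bc = 3 ≠ 0, so T is invertible.)

Final answer: (-z - 2)/(z - 1)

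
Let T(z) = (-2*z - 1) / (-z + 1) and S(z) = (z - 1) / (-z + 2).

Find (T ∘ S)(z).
(T ∘ S)(z) = T(S(z)) = ((-2)*S(z) + (-1))/((-1)*S(z) + (1)). Multiply numerator and denominator by -z + 2:
  numerator:   (-2)*(z - 1) + (-1)*(-z + 2) = -z
  denominator: (-1)*(z - 1) + (1)*(-z + 2) = -2*z + 3
(T ∘ S)(z) = -z/(-2*z + 3) = z/(2*z - 3)

Final answer: z/(2*z - 3)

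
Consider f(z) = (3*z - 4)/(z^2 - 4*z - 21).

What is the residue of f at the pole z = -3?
Write f(z) = P(z)/Q(z) with P(z) = 3*z - 4 and Q(z) = z^2 - 4*z - 21.
The denominator factors as Q(z) = (z - 7)*(z + 3), so z = -3 is a simple zero of Q and P is analytic there; z = -3 is therefore a simple pole and
  Res(f, z₀) = P(z₀)/Q'(z₀).

Q'(z) = 2*z - 4, so Q'(-3) = -10.
P(-3) = -13.

Res(f, -3) = (-13)/(-10) = 13/10

Final answer: 13/10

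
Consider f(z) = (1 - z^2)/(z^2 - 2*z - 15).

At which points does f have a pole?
{-3, 5}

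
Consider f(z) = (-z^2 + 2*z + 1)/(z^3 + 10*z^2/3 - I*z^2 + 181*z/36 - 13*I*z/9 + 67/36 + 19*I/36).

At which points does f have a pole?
{-3/2 - 2*I/3, -3/2 + 2*I, -1/3 - I/3}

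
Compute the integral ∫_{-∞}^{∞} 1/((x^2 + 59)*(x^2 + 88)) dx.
pi*(-59*sqrt(22) + 44*sqrt(59))/75284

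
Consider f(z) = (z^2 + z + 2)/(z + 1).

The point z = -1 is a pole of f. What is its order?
1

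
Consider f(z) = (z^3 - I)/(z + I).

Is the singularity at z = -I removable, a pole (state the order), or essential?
The numerator vanishes at z = -I ((-I)^3 = I), so it is divisible by z + I:
  z^3 - I = (z + I)*(z^2 - I*z - 1)
Hence for z ≠ -I, f(z) = z^2 - I*z - 1, a polynomial, and lim_{z→-I} f(z) = -3 is finite.
So the singularity is removable.

Final answer: removable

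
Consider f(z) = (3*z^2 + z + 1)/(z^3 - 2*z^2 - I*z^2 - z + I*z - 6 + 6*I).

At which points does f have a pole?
The singularities of f are the zeros of the denominator. Factoring,
  z^3 - 2*z^2 - I*z^2 - z + I*z - 6 + 6*I = (z - 3)*(z - 2*I)*(z + 1 + I)
so the candidates are z = 3, z = 2*I, z = -1 - I.

Check the numerator P(z) = 3*z^2 + z + 1 at each one:
  P(3) = 31 ≠ 0, so z = 3 is a (simple) pole.
  P(2*I) = -11 + 2*I ≠ 0, so z = 2*I is a (simple) pole.
  P(-1 - I) = 5*I ≠ 0, so z = -1 - I is a (simple) pole.

Poles of f: {-1 - I, 2*I, 3}

Final answer: {-1 - I, 2*I, 3}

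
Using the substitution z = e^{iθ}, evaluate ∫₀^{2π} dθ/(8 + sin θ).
Call the integral J. The integrand is 2π-periodic and we integrate over a full period, so shifting θ does not change the value (θ → θ + π/2 turns sin θ into cos θ). Hence
  J = ∫₀^{2π} dθ/(8 + cos θ).
Put z = e^{iθ}: then cos θ = (z + 1/z)/2, dθ = dz/(iz), and z runs once counterclockwise around |z| = 1:
  J = ∮_{|z|=1} 1/(8 + (z + 1/z)/2) · dz/(iz) = (2/i) ∮_{|z|=1} dz/(z^2 + 16*z + 1).
The roots of z^2 + 16*z + 1 are z = (-8 ± sqrt(8^2 - 1^2)), with sqrt(63) = 3*sqrt(7); their product is 1, so only z₊ = -8 + 3*sqrt(7) lies inside the unit circle (z₋ = -8 - 3*sqrt(7) lies outside).
z₊ is a simple zero of q(z) = z^2 + 16*z + 1, so Res(1/q, z₊) = 1/q'(z₊) with q'(z) = 2*z + 16; and q'(z₊) = (z₊ - z₋) = 6*sqrt(7).
Therefore J = (2/i) · 2πi · 1/(6*sqrt(7)) = 2*pi/(3*sqrt(7)) = 2*sqrt(7)*pi/21

Final answer: 2*sqrt(7)*pi/21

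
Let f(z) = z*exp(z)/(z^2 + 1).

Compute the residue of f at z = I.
exp(I)/2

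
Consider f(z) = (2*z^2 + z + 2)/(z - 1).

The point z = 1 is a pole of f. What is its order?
Factor the denominator:
  z - 1 = (z - 1)

The numerator P(z) = 2*z^2 + z + 2 has P(1) = 5 ≠ 0, so no factor of (z - 1) cancels.
Near z = 1 we can therefore write f(z) = g(z)/(z - 1) with g analytic at 1 and g(1) ≠ 0 (g is just the numerator).

Hence z = 1 is a pole of order 1.

Final answer: 1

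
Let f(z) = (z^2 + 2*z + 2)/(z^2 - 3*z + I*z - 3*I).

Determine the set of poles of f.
The singularities of f are the zeros of the denominator. Factoring,
  z^2 - 3*z + I*z - 3*I = (z + I)*(z - 3)
so the candidates are z = -I, z = 3.

Check the numerator P(z) = z^2 + 2*z + 2 at each one:
  P(-I) = 1 - 2*I ≠ 0, so z = -I is a (simple) pole.
  P(3) = 17 ≠ 0, so z = 3 is a (simple) pole.

Poles of f: {-I, 3}

Final answer: {-I, 3}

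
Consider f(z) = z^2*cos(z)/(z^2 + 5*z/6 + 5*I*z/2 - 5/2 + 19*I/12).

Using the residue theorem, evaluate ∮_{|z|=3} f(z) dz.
By the residue theorem, ∮_C f(z) dz = 2πi · (sum of the residues of f at the poles inside |z| = 3).

The denominator factors as (z + 3/2 + I)*(z - 2/3 + 3*I/2), so the singularities of f are simple poles at z = -3/2 - I, z = 2/3 - 3*I/2.
  |-3/2 - I|² = 13/4 < 9 = 3², so this pole is inside the contour.
  |2/3 - 3*I/2|² = 97/36 < 9 = 3², so this pole is inside the contour.

With P(z) = z^2*cos(z) and Q(z) = z^2 + 5*z/6 + 5*I*z/2 - 5/2 + 19*I/12, each pole is simple, so Res(f, z₀) = P(z₀)/Q'(z₀) with Q'(z) = 2*z + 5/6 + 5*I/2.
  Res(f, -3/2 - I) = P(-3/2 - I)/Q'(-3/2 - I) = ((5/4 + 3*I)*cos(3/2 + I))/(-13/6 + I/2) = (-87/356 - 513*I/356)*cos(3/2 + I)
  Res(f, 2/3 - 3*I/2) = P(2/3 - 3*I/2)/Q'(2/3 - 3*I/2) = ((-65/36 - 2*I)*cos(2/3 - 3*I/2))/(13/6 - I/2) = (-629/1068 - 377*I/356)*cos(2/3 - 3*I/2)

Sum of residues inside C: (-629/1068 - 377*I/356)*cos(2/3 - 3*I/2) + (-87/356 - 513*I/356)*cos(3/2 + I)
∮_C f(z) dz = 2πi · ((-629/1068 - 377*I/356)*cos(2/3 - 3*I/2) + (-87/356 - 513*I/356)*cos(3/2 + I)) = pi*(513/178 - 87*I/178)*cos(3/2 + I) + pi*(377/178 - 629*I/534)*cos(2/3 - 3*I/2)

Final answer: pi*(513/178 - 87*I/178)*cos(3/2 + I) + pi*(377/178 - 629*I/534)*cos(2/3 - 3*I/2)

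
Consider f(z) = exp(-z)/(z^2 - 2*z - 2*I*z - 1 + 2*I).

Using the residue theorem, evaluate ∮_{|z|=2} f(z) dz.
By the residue theorem, ∮_C f(z) dz = 2πi · (sum of the residues of f at the poles inside |z| = 2).

The denominator factors as (z - I)*(z - 2 - I), so the singularities of f are simple poles at z = I, z = 2 + I.
  |I|² = 1 < 4 = 2², so this pole is inside the contour.
  |2 + I|² = 5 > 4 = 2², so this pole is outside the contour.

With P(z) = exp(-z) and Q(z) = z^2 - 2*z - 2*I*z - 1 + 2*I, each pole is simple, so Res(f, z₀) = P(z₀)/Q'(z₀) with Q'(z) = 2*z - 2 - 2*I.
  Res(f, I) = P(I)/Q'(I) = (exp(-I))/(-2) = -exp(-I)/2

∮_C f(z) dz = 2πi · (-exp(-I)/2) = -I*pi*exp(-I)

Final answer: -I*pi*exp(-I)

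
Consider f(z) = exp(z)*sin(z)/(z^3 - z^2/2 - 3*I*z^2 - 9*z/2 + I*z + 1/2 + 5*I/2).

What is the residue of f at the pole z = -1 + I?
-2*exp(-1 + I)*sin(1 - I)/5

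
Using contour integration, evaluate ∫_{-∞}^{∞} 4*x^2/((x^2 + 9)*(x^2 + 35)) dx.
2*pi*(-3 + sqrt(35))/13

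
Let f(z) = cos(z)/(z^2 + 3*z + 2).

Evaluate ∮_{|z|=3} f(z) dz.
By the residue theorem, ∮_C f(z) dz = 2πi · (sum of the residues of f at the poles inside |z| = 3).

The denominator factors as (z + 2)*(z + 1), so the singularities of f are simple poles at z = -2, z = -1.
  |-2|² = 4 < 9 = 3², so this pole is inside the contour.
  |-1|² = 1 < 9 = 3², so this pole is inside the contour.

With P(z) = cos(z) and Q(z) = z^2 + 3*z + 2, each pole is simple, so Res(f, z₀) = P(z₀)/Q'(z₀) with Q'(z) = 2*z + 3.
  Res(f, -2) = P(-2)/Q'(-2) = (cos(2))/(-1) = -cos(2)
  Res(f, -1) = P(-1)/Q'(-1) = (cos(1))/(1) = cos(1)

Sum of residues inside C: -cos(2) + cos(1)
∮_C f(z) dz = 2πi · (-cos(2) + cos(1)) = -2*I*pi*cos(2) + 2*I*pi*cos(1)

Final answer: -2*I*pi*cos(2) + 2*I*pi*cos(1)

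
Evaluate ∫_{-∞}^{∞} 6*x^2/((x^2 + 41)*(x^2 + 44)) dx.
Let f(z) = 6*z^2/((z^2 + 41)*(z^2 + 44)). The denominator has no real zeros and deg Q - deg P = 2 ≥ 2, so the integral of f over the upper semicircle |z| = R tends to 0 as R → ∞. Closing the contour in the upper half-plane,
  ∫_{-∞}^{∞} f(x) dx = 2πi · Σ Res(f, z_k)  over the poles with Im z_k > 0.

Zeros of the denominator: z^2 + 41 = 0 gives z = ±sqrt(41)*I; z^2 + 44 = 0 gives z = ±2*sqrt(11)*I.
Upper half-plane: z = 2*sqrt(11)*I, z = sqrt(41)*I (simple).

Each pole is a simple zero of Q(z) = z^4 + 85*z^2 + 1804, so Res(f, z₀) = P(z₀)/Q'(z₀) with P(z) = 6*z^2, Q'(z) = 4*z^3 + 170*z:
  Res(f, 2*sqrt(11)*I) = (-264)/(-12*sqrt(11)*I) = -2*sqrt(11)*I
  Res(f, sqrt(41)*I) = (-246)/(6*sqrt(41)*I) = sqrt(41)*I

Sum of residues: I*(-2*sqrt(11) + sqrt(41))
∫_{-∞}^{∞} f(x) dx = 2πi · (I*(-2*sqrt(11) + sqrt(41))) = 2*pi*(-sqrt(41) + 2*sqrt(11))

Final answer: 2*pi*(-sqrt(41) + 2*sqrt(11))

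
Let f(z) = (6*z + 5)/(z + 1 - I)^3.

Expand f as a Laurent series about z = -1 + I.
Put w = z - (-1 + I), i.e. z = w - 1 + I. The denominator is w^3, so it suffices to rewrite the numerator in powers of w.

P(z) = 6*z + 5
P(w - 1 + I) = -1 + 6*I + 6*w

Dividing each term by w^3:
  f = (-1 + 6*I)/w^3 + 6/w^2

Substituting back w = z + 1 - I:
  f(z) = (-1 + 6*I)/(z + 1 - I)^3 + 6/(z + 1 - I)^2

The series is finite because the numerator is a polynomial; the negative powers form the principal part.

Final answer: (-1 + 6*I)/(z + 1 - I)^3 + 6/(z + 1 - I)^2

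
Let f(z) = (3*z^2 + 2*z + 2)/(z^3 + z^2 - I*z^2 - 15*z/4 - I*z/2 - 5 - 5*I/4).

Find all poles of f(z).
{-2 + I, -1 - I/2, 2 + I/2}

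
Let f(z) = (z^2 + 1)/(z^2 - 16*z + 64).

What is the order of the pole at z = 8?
2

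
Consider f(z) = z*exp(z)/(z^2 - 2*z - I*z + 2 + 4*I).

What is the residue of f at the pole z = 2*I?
Write f(z) = P(z)/Q(z) with P(z) = z*exp(z) and Q(z) = z^2 - 2*z - I*z + 2 + 4*I.
The denominator factors as Q(z) = (z - 2 + I)*(z - 2*I), so z = 2*I is a simple zero of Q and P is analytic there; z = 2*I is therefore a simple pole and
  Res(f, z₀) = P(z₀)/Q'(z₀).

Q'(z) = 2*z - 2 - I, so Q'(2*I) = -2 + 3*I.
P(2*I) = 2*I*exp(2*I).

Res(f, 2*I) = (2*I*exp(2*I))/(-2 + 3*I) = (6/13 - 4*I/13)*exp(2*I)

Final answer: (6/13 - 4*I/13)*exp(2*I)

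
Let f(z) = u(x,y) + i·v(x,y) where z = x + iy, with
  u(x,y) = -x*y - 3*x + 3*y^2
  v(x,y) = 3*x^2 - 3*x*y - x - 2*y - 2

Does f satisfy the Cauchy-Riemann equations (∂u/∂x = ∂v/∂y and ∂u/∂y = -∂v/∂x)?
∂u/∂x = -y - 3
∂v/∂y = -3*x - 2
∂u/∂y = -x + 6*y
∂v/∂x = 6*x - 3*y - 1
∂u/∂x ≠ ∂v/∂y and ∂u/∂y ≠ -∂v/∂x; the Cauchy-Riemann equations are not satisfied, so f is not analytic.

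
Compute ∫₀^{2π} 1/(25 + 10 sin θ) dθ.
Call the integral J. The integrand is 2π-periodic and we integrate over a full period, so shifting θ does not change the value (θ → θ + π/2 turns sin θ into cos θ). Hence
  J = ∫₀^{2π} dθ/(25 + 10 cos θ).
Put z = e^{iθ}: then cos θ = (z + 1/z)/2, dθ = dz/(iz), and z runs once counterclockwise around |z| = 1:
  J = ∮_{|z|=1} 1/(25 + 10*(z + 1/z)/2) · dz/(iz) = (2/i) ∮_{|z|=1} dz/(10*z^2 + 50*z + 10).
The roots of 10*z^2 + 50*z + 10 are z = (-25 ± sqrt(25^2 - 10^2))/10, with sqrt(525) = 5*sqrt(21); their product is 1, so only z₊ = -5/2 + sqrt(21)/2 lies inside the unit circle (z₋ = -5/2 - sqrt(21)/2 lies outside).
z₊ is a simple zero of q(z) = 10*z^2 + 50*z + 10, so Res(1/q, z₊) = 1/q'(z₊) with q'(z) = 20*z + 50; and q'(z₊) = 10*(z₊ - z₋) = 10*sqrt(21).
Therefore J = (2/i) · 2πi · 1/(10*sqrt(21)) = 2*pi/(5*sqrt(21)) = 2*sqrt(21)*pi/105

Final answer: 2*sqrt(21)*pi/105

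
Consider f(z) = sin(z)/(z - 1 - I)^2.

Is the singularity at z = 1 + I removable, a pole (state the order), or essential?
Write f(z) = g(z)/(z - 1 - I)^2 with g(z) = sin(z).
g is entire and g(1 + I) = sin(1 + I) ≠ 0, so no factor of (z - 1 - I) cancels: the Laurent expansion of f about z = 1 + I starts at the power -2, i.e. lim_{z→z₀} (z - z₀)^2 f(z) = sin(1 + I) is finite and nonzero.
So z = 1 + I is a pole of order 2.

Final answer: pole of order 2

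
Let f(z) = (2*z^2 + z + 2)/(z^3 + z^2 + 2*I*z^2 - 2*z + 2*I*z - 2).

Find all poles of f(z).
The singularities of f are the zeros of the denominator. Factoring,
  z^3 + z^2 + 2*I*z^2 - 2*z + 2*I*z - 2 = (z + 1 + I)*(z - 1 + I)*(z + 1)
so the candidates are z = -1 - I, z = 1 - I, z = -1.

Check the numerator P(z) = 2*z^2 + z + 2 at each one:
  P(-1 - I) = 1 + 3*I ≠ 0, so z = -1 - I is a (simple) pole.
  P(1 - I) = 3 - 5*I ≠ 0, so z = 1 - I is a (simple) pole.
  P(-1) = 3 ≠ 0, so z = -1 is a (simple) pole.

Poles of f: {-1 - I, -1, 1 - I}

Final answer: {-1 - I, -1, 1 - I}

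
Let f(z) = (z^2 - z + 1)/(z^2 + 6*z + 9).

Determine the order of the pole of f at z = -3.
2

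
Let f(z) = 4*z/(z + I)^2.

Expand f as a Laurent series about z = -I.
-4*I/(z + I)^2 + 4/(z + I)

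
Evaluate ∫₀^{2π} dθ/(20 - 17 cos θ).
Call the integral J. The integrand is 2π-periodic and we integrate over a full period, so shifting θ does not change the value (θ → θ + π flips the sign of the trig term). Hence
  J = ∫₀^{2π} dθ/(20 + 17 cos θ).
Put z = e^{iθ}: then cos θ = (z + 1/z)/2, dθ = dz/(iz), and z runs once counterclockwise around |z| = 1:
  J = ∮_{|z|=1} 1/(20 + 17*(z + 1/z)/2) · dz/(iz) = (2/i) ∮_{|z|=1} dz/(17*z^2 + 40*z + 17).
The roots of 17*z^2 + 40*z + 17 are z = (-20 ± sqrt(20^2 - 17^2))/17, with sqrt(111) = sqrt(111); their product is 1, so only z₊ = -20/17 + sqrt(111)/17 lies inside the unit circle (z₋ = -20/17 - sqrt(111)/17 lies outside).
z₊ is a simple zero of q(z) = 17*z^2 + 40*z + 17, so Res(1/q, z₊) = 1/q'(z₊) with q'(z) = 34*z + 40; and q'(z₊) = 17*(z₊ - z₋) = 2*sqrt(111).
Therefore J = (2/i) · 2πi · 1/(2*sqrt(111)) = 2*pi/(sqrt(111)) = 2*sqrt(111)*pi/111

Final answer: 2*sqrt(111)*pi/111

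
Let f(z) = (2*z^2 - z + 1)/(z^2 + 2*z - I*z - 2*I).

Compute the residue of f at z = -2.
-22/5 + 11*I/5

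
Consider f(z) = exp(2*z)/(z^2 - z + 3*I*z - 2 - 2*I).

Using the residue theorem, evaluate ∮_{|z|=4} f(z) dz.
By the residue theorem, ∮_C f(z) dz = 2πi · (sum of the residues of f at the poles inside |z| = 4).

The denominator factors as (z + 2*I)*(z - 1 + I), so the singularities of f are simple poles at z = -2*I, z = 1 - I.
  |-2*I|² = 4 < 16 = 4², so this pole is inside the contour.
  |1 - I|² = 2 < 16 = 4², so this pole is inside the contour.

With P(z) = exp(2*z) and Q(z) = z^2 - z + 3*I*z - 2 - 2*I, each pole is simple, so Res(f, z₀) = P(z₀)/Q'(z₀) with Q'(z) = 2*z - 1 + 3*I.
  Res(f, -2*I) = P(-2*I)/Q'(-2*I) = (exp(-4*I))/(-1 - I) = (-1/2 + I/2)*exp(-4*I)
  Res(f, 1 - I) = P(1 - I)/Q'(1 - I) = (exp(2 - 2*I))/(1 + I) = (1/2 - I/2)*exp(2 - 2*I)

Sum of residues inside C: (1/2 - I/2)*exp(2 - 2*I) + (-1/2 + I/2)*exp(-4*I)
∮_C f(z) dz = 2πi · ((1/2 - I/2)*exp(2 - 2*I) + (-1/2 + I/2)*exp(-4*I)) = pi*(1 + I)*exp(2 - 2*I) + pi*(-1 - I)*exp(-4*I)

Final answer: pi*(1 + I)*exp(2 - 2*I) + pi*(-1 - I)*exp(-4*I)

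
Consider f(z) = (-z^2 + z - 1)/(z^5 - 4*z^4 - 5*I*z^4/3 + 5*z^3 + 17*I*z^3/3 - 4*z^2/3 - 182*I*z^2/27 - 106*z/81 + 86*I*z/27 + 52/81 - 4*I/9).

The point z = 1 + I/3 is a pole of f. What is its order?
Factor the denominator:
  z^5 - 4*z^4 - 5*I*z^4/3 + 5*z^3 + 17*I*z^3/3 - 4*z^2/3 - 182*I*z^2/27 - 106*z/81 + 86*I*z/27 + 52/81 - 4*I/9 = (z - 1 - I/3)^3*(z - 2*I/3)*(z - 1)

The numerator P(z) = -z^2 + z - 1 has P(1 + I/3) = -8/9 - I/3 ≠ 0, so no factor of (z - 1 - I/3) cancels.
Near z = 1 + I/3 we can therefore write f(z) = g(z)/(z - 1 - I/3)^3 with g analytic at 1 + I/3 and g(1 + I/3) ≠ 0 (g is the numerator divided by the remaining denominator factors).

Hence z = 1 + I/3 is a pole of order 3.

Final answer: 3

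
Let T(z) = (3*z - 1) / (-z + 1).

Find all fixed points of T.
{-sqrt(2) - 1, -1 + sqrt(2)}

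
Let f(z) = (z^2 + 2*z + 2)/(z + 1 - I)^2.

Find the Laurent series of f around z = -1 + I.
Put w = z - (-1 + I), i.e. z = w - 1 + I. The denominator is w^2, so it suffices to rewrite the numerator in powers of w.

P(z) = z^2 + 2*z + 2
P(w - 1 + I) = 2*I*w + w^2

Dividing each term by w^2:
  f = 2*I/w + 1

Substituting back w = z + 1 - I:
  f(z) = 2*I/(z + 1 - I) + 1

The series is finite because the numerator is a polynomial; the negative powers form the principal part, and the coefficient of 1/(z + 1 - I) gives Res(f, -1 + I) = 2*I.

Final answer: 2*I/(z + 1 - I) + 1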